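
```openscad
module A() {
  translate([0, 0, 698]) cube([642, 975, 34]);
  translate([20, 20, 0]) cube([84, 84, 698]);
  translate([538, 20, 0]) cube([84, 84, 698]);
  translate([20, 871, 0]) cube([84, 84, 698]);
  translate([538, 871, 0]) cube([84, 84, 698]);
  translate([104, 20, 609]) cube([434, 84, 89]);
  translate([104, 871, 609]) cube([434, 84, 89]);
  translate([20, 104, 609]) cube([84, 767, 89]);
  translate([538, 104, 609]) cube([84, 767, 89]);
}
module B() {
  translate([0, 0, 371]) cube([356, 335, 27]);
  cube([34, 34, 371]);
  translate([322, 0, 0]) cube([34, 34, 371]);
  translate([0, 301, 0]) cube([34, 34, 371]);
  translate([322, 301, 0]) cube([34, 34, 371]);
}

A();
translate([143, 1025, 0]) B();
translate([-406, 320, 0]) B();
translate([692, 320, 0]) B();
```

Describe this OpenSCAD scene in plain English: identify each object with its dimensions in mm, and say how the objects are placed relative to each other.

A is a table: top 642 mm (x) × 975 mm (y), 34 mm thick, upper face at z = 732 mm, on four 84×84 mm square legs, each inset 20 mm from the nearest pair of top edges, running from z = 0 to the bottom of the top. Four apron rails, 84 mm thick and 89 mm tall, run between adjacent legs with their top edges flush with the underside of the top and their outer faces flush with the legs' outer faces.

B is a simple wooden stool: a rectangular seat 356 mm (x) by 335 mm (y), 27 mm thick, top face at z = 398 mm, on four square legs, each 34×34 mm in cross-section. The legs rest on z = 0, each flush with a corner of the seat.

Three stools sit around the table at the +y, −x, +x sides.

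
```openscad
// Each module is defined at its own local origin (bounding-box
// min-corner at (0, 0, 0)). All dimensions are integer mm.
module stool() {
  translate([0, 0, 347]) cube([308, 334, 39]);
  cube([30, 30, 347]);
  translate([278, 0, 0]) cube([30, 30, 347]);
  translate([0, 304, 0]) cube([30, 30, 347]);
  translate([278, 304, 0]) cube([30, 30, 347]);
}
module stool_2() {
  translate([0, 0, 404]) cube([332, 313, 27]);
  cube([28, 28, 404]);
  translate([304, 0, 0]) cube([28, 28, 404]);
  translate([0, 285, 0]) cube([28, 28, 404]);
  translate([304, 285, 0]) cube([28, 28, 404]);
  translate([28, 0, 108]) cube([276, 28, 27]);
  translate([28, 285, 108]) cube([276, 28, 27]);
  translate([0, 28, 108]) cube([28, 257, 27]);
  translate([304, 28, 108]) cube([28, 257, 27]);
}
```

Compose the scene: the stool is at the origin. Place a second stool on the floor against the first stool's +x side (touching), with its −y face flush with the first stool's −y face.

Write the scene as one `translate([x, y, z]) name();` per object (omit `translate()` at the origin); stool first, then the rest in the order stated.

stool();
translate([308, 0, 0]) stool_2();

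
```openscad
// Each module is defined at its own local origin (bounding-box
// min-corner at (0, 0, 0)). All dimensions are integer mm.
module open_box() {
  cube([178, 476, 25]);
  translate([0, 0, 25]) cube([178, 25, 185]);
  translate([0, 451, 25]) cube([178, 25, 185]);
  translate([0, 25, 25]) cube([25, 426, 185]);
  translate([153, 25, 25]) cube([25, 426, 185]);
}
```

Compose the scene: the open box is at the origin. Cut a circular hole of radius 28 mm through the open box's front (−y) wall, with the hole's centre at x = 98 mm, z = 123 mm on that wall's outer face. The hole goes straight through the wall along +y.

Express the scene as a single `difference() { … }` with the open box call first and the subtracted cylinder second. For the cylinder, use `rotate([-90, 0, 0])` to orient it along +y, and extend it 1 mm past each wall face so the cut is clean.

difference() {
  open_box();
  translate([98, -1, 123]) rotate([-90, 0, 0]) cylinder(h = 27, r = 28);
}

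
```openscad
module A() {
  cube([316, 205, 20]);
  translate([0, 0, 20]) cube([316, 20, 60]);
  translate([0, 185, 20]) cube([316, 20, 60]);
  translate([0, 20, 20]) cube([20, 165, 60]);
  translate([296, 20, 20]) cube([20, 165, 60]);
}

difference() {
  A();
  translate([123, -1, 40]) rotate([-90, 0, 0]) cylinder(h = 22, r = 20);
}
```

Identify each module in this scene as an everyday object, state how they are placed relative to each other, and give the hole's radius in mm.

The subtracted cylinder has r = 20 mm.

A is an open box. The open box has a circular hole through its front wall. The hole's radius is 20 mm.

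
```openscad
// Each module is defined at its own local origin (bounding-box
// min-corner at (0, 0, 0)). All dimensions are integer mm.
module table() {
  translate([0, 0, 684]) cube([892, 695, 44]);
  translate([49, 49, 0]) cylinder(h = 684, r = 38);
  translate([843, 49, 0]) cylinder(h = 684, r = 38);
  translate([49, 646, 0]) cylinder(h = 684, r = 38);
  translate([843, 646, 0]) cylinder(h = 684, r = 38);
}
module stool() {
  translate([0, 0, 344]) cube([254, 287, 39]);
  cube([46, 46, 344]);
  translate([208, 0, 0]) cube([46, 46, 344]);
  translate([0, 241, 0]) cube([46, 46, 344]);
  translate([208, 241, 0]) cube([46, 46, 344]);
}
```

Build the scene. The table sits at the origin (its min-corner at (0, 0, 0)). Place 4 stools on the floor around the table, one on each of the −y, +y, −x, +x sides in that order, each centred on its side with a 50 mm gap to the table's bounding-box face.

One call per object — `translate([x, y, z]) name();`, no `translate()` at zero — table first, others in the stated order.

table();
translate([319, -337, 0]) stool();
translate([319, 745, 0]) stool();
translate([-304, 204, 0]) stool();
translate([942, 204, 0]) stool();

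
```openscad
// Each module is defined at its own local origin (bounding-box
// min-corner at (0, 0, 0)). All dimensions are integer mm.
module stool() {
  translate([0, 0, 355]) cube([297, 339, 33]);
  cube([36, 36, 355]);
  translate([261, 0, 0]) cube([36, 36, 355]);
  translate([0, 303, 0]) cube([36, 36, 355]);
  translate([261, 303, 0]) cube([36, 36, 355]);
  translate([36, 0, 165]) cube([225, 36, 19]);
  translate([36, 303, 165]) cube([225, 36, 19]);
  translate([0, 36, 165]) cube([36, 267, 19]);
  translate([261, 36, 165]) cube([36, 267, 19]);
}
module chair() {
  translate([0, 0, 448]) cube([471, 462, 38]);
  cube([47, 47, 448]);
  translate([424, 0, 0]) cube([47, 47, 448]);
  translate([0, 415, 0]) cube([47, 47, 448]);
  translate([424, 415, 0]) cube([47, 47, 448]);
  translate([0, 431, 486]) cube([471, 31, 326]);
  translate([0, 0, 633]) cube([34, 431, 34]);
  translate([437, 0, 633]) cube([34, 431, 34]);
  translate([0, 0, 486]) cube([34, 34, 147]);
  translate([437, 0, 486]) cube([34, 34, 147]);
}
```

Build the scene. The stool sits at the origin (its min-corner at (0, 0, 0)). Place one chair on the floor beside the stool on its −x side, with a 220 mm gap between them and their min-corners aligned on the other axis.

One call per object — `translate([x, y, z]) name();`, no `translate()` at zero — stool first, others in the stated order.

stool();
translate([-691, 0, 0]) chair();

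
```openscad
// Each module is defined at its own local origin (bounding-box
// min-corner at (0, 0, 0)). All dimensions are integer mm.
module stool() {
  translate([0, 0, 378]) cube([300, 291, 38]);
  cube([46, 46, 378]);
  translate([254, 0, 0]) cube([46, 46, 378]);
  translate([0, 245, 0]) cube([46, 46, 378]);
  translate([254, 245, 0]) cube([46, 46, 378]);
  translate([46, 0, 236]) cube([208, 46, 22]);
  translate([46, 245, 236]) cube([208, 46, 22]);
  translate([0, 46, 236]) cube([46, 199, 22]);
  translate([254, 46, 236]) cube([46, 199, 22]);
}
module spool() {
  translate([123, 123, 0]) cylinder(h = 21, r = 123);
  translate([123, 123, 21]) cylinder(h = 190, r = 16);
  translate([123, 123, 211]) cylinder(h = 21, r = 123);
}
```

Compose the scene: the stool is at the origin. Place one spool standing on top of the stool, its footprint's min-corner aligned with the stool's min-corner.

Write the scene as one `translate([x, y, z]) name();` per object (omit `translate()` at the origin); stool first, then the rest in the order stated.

stool();
translate([0, 0, 416]) spool();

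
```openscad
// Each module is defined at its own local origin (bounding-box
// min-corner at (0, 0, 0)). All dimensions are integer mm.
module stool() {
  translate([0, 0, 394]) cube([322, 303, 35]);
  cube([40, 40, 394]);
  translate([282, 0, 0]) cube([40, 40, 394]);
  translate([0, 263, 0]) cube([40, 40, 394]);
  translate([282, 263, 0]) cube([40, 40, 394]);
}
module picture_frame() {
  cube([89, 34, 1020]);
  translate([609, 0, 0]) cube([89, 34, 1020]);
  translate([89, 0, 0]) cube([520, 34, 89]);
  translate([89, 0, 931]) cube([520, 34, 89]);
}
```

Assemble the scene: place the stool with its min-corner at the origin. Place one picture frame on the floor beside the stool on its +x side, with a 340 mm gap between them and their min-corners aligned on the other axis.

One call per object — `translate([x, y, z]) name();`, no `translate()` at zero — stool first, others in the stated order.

stool();
translate([662, 0, 0]) picture_frame();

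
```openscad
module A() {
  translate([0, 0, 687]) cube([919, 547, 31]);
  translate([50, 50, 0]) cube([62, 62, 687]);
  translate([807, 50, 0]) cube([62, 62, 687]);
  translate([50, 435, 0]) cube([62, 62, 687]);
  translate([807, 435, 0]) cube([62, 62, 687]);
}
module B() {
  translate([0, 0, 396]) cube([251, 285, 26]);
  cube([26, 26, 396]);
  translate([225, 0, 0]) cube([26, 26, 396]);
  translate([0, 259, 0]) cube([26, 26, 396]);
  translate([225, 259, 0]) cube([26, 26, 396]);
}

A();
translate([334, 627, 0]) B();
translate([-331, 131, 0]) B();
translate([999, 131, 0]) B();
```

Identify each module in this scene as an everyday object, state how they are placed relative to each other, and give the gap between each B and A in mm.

A is a table. B is a stool. Three stools sit around the table at the +y, −x, +x sides. The gap between each stool and the table is 80 mm.

Each stool's nearest face is 80 mm from the table's bounding box.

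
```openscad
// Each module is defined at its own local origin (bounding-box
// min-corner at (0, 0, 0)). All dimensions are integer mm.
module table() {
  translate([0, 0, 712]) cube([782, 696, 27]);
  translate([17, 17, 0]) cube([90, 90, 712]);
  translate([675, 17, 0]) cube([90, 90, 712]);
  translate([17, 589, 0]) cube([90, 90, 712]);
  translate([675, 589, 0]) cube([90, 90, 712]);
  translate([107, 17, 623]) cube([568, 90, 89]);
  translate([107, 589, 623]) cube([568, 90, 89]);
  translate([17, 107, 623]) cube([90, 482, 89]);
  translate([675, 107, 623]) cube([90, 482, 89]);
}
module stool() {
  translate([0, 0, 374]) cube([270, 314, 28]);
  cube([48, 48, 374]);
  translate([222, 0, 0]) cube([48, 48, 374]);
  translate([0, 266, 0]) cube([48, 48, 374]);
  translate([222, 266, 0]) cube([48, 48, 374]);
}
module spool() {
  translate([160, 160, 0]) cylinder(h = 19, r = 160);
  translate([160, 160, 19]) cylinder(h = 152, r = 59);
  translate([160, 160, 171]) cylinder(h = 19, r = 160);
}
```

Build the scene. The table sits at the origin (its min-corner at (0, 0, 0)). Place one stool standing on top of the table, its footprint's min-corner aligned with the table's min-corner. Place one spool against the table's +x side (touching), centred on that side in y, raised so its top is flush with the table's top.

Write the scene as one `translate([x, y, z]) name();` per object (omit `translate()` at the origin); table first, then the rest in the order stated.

table();
translate([0, 0, 739]) stool();
translate([782, 188, 549]) spool();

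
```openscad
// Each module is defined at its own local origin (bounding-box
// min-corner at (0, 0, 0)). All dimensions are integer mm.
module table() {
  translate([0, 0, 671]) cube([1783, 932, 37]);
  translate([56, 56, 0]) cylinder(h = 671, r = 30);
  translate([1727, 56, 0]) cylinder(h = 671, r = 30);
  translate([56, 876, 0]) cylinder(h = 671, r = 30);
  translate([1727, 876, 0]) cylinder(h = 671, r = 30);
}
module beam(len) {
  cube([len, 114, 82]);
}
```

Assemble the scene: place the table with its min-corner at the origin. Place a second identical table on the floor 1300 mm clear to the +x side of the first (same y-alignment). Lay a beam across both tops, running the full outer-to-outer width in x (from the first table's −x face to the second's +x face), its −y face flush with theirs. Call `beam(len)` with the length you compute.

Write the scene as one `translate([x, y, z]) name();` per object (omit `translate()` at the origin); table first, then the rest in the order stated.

table();
translate([3083, 0, 0]) table();
translate([0, 0, 708]) beam(4866);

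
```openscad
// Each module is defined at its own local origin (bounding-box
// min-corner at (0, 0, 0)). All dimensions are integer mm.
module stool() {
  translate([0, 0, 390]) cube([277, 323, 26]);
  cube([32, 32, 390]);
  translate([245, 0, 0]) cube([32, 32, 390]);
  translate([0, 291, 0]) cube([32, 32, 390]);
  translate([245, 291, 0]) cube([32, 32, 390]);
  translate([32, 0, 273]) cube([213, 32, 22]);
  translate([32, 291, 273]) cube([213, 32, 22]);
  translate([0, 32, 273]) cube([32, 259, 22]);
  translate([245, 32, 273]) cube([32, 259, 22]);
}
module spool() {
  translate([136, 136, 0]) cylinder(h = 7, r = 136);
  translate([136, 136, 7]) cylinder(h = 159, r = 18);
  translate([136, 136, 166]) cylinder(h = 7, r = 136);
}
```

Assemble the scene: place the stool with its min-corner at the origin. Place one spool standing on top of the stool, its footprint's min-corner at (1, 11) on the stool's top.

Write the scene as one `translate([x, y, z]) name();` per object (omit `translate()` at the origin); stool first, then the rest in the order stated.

stool();
translate([1, 11, 416]) spool();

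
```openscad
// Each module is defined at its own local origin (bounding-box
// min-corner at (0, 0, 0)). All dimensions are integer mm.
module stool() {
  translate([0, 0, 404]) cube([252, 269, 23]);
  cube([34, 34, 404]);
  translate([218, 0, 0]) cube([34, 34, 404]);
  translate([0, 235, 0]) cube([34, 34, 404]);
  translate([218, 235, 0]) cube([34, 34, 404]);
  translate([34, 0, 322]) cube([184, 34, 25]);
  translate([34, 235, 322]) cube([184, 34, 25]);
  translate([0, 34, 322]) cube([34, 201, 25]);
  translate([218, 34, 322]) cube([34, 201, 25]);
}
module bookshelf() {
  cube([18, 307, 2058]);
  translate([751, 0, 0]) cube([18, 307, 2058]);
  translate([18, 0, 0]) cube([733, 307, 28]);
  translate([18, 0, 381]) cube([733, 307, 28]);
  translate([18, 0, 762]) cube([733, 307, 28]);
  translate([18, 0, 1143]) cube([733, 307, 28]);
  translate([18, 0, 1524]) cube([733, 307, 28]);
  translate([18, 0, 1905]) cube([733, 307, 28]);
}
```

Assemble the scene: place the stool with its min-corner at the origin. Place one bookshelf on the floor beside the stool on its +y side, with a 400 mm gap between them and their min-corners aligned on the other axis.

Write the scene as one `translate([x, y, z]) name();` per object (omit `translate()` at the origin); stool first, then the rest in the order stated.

stool();
translate([0, 669, 0]) bookshelf();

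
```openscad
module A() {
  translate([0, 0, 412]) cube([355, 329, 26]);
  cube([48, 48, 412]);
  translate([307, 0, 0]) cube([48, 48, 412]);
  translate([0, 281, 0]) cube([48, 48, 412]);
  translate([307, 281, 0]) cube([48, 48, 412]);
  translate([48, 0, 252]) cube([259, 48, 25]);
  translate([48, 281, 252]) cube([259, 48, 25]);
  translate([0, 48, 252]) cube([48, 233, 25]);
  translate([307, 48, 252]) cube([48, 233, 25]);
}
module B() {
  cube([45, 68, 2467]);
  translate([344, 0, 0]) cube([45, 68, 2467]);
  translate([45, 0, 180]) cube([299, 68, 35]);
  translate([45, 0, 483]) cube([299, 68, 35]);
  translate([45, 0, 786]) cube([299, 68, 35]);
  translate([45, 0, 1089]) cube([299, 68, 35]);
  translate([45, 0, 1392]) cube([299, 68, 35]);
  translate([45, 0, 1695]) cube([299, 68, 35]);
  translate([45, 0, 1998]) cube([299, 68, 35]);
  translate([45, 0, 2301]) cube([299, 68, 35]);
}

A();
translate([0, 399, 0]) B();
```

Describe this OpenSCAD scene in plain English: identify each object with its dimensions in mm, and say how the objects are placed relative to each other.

A is a simple wooden stool: a rectangular seat 355 mm (x) by 329 mm (y), 26 mm thick, top face at z = 438 mm, on four square legs, each 48×48 mm in cross-section. The legs rest on z = 0, each flush with a corner of the seat. Four stretchers, 48 mm wide and 25 mm tall, connect adjacent legs with their undersides at z = 252 mm, each running between the inner faces of the legs it joins and aligned with the legs' outer faces on the other axis.

B is a straight ladder. Two 45×68 mm vertical rails, 2467 mm tall, stand 389 mm apart (outside-to-outside) with their front faces coplanar on the −y side. 8 rungs, each 68 mm deep and 35 mm tall, span between the inner faces of the rails, front faces flush with the rails. The lowest rung's underside is at z = 180 mm and rungs are spaced 303 mm apart (underside to underside).

The ladder is on the floor beside the stool on its +y side.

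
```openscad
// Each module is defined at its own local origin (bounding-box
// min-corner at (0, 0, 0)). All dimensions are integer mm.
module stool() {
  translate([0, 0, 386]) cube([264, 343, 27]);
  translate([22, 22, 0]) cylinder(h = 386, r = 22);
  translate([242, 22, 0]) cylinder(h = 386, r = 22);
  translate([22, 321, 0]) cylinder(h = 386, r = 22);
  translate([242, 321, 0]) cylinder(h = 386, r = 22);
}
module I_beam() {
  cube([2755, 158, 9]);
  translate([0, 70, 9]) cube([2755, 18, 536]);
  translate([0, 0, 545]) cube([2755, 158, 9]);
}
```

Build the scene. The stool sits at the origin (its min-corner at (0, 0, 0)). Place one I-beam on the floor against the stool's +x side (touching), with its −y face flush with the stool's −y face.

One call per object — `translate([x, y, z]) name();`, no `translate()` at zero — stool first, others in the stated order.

stool();
translate([264, 0, 0]) I_beam();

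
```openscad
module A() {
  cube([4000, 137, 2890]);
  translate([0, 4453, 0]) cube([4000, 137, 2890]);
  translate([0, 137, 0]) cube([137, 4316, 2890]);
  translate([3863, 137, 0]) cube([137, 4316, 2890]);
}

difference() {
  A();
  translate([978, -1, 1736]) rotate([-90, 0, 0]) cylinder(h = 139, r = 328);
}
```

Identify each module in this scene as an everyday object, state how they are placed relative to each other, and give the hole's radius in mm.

A is a house frame. The house frame has a circular hole through its front wall. The hole's radius is 328 mm.

The subtracted cylinder has r = 328 mm.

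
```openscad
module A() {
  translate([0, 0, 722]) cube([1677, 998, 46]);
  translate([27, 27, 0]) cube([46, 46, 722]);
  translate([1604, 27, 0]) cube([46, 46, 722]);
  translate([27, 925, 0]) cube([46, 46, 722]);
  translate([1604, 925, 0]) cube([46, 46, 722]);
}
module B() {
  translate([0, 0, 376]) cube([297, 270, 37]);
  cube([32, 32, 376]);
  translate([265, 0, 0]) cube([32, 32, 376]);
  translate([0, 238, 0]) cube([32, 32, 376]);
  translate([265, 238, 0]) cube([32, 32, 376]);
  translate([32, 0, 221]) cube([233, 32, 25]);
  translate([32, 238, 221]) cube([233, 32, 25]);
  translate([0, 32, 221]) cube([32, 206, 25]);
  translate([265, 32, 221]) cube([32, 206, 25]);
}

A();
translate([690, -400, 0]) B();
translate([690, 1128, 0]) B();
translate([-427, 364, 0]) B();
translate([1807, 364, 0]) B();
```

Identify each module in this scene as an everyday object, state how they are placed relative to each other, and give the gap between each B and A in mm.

A is a table. B is a stool. Four stools sit around the table at the −y, +y, −x, +x sides. The gap between each stool and the table is 130 mm.

Each stool's nearest face is 130 mm from the table's bounding box.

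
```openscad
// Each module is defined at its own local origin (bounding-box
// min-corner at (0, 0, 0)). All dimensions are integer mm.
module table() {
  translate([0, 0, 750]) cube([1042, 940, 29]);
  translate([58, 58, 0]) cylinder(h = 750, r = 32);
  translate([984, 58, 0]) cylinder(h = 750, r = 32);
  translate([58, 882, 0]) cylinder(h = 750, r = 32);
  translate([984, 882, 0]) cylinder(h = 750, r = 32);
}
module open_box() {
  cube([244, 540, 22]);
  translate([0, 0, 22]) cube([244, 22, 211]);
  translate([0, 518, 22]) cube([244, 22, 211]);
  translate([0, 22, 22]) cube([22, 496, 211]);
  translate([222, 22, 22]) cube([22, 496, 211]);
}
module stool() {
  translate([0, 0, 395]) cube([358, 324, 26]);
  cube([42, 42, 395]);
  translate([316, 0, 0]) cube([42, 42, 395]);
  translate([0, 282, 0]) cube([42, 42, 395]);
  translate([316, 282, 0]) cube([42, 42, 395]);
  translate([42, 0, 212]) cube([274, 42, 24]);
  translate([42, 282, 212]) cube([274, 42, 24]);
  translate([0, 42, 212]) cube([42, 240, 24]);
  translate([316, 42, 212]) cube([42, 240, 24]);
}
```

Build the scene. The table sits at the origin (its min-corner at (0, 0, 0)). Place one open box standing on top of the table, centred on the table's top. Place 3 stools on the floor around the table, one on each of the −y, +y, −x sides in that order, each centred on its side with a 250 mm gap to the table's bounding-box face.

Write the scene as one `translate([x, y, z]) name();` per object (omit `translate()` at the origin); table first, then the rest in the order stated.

table();
translate([399, 200, 779]) open_box();
translate([342, -574, 0]) stool();
translate([342, 1190, 0]) stool();
translate([-608, 308, 0]) stool();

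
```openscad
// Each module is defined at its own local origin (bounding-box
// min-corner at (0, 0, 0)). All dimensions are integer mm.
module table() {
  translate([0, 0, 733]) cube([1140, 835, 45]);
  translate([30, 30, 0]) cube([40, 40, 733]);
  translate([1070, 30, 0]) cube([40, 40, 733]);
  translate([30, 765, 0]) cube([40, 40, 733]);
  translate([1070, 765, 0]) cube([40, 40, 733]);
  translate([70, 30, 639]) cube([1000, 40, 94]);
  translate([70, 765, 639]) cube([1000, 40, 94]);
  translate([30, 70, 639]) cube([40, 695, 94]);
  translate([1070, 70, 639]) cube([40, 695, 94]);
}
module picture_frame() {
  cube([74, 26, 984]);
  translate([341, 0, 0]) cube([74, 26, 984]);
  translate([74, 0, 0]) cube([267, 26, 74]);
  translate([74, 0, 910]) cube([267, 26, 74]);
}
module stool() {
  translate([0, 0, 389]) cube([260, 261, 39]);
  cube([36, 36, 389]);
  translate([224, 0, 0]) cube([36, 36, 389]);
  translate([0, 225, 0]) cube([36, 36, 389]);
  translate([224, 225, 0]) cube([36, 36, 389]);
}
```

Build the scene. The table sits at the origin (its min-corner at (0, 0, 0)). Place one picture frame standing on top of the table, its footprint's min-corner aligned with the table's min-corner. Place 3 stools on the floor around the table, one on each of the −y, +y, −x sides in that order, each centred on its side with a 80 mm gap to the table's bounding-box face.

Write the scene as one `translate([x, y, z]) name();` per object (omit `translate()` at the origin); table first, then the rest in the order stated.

table();
translate([0, 0, 778]) picture_frame();
translate([440, -341, 0]) stool();
translate([440, 915, 0]) stool();
translate([-340, 287, 0]) stool();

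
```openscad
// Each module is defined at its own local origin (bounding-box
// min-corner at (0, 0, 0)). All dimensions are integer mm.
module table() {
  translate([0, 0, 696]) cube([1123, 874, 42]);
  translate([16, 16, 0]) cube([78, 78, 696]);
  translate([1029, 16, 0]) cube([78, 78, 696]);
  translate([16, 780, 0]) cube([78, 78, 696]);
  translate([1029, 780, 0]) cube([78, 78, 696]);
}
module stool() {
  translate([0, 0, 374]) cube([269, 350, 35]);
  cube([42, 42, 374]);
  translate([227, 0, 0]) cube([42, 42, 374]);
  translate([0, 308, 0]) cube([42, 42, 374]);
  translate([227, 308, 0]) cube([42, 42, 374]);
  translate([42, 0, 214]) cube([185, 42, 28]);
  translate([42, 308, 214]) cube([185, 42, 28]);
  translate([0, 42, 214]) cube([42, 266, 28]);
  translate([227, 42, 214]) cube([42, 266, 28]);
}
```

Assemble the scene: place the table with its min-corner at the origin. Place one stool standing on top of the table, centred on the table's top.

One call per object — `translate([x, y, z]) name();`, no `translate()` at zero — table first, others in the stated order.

table();
translate([427, 262, 738]) stool();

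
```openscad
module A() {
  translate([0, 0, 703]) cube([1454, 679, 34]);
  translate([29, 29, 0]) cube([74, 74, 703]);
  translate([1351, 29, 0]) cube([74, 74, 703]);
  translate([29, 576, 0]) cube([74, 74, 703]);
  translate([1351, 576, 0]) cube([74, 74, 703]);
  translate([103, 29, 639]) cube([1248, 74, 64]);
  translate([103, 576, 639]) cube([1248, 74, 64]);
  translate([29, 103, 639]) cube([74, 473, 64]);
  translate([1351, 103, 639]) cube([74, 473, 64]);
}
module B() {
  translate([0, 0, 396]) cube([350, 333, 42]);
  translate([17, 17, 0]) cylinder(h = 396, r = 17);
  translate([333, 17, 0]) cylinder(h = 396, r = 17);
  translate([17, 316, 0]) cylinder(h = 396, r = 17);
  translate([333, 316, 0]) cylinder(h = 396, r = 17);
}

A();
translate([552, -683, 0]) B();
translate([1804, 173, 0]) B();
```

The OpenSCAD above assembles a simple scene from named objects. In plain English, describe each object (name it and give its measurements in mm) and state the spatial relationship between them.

A is a rectangular dining table. The top is 1454×679×34 mm with its upper surface at z = 737 mm. It stands on four 74×74 mm square legs, each inset 29 mm from the nearest pair of top edges, running from the floor to the underside of the top. Four apron rails, 74 mm thick and 64 mm tall, run between adjacent legs with their top edges flush with the underside of the top and their outer faces flush with the legs' outer faces.

B is a simple wooden stool: a rectangular seat 350 mm (x) by 333 mm (y), 42 mm thick, top face at z = 438 mm, on four round legs, each 34 mm in diameter. The legs rest on z = 0, each leg's axis is inset half a diameter from the nearest pair of seat edges (so the leg's bounding box is flush with the corner).

Two stools sit around the table at the −y, +x sides.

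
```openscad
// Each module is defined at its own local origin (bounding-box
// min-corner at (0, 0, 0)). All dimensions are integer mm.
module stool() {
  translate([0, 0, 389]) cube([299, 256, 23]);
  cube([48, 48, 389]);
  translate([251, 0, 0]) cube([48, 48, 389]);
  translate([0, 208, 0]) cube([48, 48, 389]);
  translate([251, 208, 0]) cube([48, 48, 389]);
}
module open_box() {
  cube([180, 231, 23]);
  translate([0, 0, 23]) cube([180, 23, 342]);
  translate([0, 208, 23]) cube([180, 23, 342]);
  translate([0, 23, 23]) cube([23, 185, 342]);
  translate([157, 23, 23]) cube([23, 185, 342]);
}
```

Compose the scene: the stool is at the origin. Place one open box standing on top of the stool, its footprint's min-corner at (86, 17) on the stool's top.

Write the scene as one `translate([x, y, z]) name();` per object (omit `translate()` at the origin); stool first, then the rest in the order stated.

stool();
translate([86, 17, 412]) open_box();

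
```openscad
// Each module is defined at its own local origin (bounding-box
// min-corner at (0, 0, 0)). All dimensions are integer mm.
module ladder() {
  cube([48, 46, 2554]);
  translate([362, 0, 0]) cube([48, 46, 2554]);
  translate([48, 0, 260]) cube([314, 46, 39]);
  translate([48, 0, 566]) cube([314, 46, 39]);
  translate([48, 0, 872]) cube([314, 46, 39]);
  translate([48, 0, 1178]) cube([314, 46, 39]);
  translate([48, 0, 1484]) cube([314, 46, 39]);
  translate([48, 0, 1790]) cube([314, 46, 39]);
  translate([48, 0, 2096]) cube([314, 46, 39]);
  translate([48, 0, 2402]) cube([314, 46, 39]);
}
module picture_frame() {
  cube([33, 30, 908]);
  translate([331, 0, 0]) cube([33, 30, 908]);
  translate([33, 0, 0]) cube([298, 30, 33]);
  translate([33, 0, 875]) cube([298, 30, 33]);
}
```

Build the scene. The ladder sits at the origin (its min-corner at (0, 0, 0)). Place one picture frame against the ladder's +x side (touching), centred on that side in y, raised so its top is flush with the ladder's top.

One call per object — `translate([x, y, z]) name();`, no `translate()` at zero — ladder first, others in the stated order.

ladder();
translate([410, 8, 1646]) picture_frame();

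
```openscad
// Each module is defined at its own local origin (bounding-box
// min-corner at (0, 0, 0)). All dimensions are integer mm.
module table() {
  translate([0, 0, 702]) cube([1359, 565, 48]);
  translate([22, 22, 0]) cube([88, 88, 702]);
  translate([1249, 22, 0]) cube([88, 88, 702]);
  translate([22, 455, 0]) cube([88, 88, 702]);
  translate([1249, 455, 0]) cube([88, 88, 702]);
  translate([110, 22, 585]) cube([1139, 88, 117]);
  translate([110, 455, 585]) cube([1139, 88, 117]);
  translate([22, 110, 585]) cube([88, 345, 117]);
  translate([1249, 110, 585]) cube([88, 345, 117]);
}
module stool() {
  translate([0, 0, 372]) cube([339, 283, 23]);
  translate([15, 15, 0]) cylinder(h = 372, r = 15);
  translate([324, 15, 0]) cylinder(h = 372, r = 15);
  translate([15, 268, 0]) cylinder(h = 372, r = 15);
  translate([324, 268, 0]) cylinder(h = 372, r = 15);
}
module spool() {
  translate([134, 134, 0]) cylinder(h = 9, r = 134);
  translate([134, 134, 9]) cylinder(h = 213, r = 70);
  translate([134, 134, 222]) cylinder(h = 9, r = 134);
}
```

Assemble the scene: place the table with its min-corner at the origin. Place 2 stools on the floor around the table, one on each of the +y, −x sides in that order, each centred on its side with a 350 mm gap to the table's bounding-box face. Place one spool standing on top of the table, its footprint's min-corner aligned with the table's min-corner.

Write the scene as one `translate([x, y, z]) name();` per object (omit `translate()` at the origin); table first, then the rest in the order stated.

table();
translate([510, 915, 0]) stool();
translate([-689, 141, 0]) stool();
translate([0, 0, 750]) spool();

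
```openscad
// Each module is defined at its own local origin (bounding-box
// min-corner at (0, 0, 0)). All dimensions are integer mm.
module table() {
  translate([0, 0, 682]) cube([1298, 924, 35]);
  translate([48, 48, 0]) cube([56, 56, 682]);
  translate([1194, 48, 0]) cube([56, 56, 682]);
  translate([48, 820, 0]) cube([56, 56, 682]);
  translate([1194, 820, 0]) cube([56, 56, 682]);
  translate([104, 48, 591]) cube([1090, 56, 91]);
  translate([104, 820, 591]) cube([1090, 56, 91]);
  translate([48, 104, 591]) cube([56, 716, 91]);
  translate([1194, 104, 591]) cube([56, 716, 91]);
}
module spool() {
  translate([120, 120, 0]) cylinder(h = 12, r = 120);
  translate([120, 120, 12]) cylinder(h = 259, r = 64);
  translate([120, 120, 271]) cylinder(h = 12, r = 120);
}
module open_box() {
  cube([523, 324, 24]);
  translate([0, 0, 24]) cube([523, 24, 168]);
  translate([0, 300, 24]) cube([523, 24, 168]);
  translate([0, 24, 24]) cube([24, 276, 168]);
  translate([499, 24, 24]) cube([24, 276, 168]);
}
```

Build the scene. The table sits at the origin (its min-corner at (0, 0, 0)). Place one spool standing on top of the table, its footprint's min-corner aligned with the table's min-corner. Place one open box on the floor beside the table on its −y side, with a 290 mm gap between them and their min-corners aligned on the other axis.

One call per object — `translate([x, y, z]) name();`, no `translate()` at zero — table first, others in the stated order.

table();
translate([0, 0, 717]) spool();
translate([0, -614, 0]) open_box();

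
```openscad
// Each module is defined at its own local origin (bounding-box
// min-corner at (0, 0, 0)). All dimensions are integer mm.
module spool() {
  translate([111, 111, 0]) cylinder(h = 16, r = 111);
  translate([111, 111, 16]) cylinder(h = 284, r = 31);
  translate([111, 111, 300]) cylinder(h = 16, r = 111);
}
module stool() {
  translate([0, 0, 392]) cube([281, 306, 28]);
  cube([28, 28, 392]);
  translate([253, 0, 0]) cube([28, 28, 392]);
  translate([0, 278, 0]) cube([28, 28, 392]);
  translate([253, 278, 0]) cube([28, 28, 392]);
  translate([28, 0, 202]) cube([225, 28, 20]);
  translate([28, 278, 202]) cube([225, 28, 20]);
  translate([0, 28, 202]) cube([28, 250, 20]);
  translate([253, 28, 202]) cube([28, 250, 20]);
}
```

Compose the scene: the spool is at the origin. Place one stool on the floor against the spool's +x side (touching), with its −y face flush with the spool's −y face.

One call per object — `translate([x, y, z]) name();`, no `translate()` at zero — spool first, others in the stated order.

spool();
translate([222, 0, 0]) stool();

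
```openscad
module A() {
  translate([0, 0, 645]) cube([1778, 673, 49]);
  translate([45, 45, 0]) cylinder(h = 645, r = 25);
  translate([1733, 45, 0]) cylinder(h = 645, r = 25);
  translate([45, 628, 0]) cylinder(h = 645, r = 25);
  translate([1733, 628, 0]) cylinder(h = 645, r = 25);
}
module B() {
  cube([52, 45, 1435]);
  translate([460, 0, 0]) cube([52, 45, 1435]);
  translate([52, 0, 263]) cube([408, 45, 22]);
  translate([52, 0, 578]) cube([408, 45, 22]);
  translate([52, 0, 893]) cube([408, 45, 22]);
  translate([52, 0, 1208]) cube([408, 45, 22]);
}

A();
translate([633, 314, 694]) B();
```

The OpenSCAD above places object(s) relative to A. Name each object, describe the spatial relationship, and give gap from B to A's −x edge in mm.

A is a table. B is a ladder. The ladder is on top of the table, centred. The gap from the ladder to the table's −x edge is 633 mm.

The ladder's min-x is at 633; the table's min-x is 0; gap = 633 mm.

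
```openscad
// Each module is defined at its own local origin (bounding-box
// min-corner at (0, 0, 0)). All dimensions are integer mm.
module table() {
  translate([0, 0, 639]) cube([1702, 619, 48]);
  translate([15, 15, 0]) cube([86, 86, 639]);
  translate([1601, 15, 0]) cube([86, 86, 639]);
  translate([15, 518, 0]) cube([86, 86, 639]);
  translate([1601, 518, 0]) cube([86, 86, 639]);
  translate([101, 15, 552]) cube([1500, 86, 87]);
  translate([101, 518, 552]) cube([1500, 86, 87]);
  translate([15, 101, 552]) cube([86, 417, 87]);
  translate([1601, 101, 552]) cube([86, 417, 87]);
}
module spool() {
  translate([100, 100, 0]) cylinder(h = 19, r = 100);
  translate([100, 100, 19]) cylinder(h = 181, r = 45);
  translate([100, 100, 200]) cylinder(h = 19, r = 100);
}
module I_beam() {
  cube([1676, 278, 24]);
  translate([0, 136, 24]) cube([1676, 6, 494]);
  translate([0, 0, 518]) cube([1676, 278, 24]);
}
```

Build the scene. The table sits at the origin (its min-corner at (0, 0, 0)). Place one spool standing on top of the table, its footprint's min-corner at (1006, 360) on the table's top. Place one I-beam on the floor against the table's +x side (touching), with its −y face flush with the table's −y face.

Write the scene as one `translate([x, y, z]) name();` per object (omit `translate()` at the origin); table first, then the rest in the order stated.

table();
translate([1006, 360, 687]) spool();
translate([1702, 0, 0]) I_beam();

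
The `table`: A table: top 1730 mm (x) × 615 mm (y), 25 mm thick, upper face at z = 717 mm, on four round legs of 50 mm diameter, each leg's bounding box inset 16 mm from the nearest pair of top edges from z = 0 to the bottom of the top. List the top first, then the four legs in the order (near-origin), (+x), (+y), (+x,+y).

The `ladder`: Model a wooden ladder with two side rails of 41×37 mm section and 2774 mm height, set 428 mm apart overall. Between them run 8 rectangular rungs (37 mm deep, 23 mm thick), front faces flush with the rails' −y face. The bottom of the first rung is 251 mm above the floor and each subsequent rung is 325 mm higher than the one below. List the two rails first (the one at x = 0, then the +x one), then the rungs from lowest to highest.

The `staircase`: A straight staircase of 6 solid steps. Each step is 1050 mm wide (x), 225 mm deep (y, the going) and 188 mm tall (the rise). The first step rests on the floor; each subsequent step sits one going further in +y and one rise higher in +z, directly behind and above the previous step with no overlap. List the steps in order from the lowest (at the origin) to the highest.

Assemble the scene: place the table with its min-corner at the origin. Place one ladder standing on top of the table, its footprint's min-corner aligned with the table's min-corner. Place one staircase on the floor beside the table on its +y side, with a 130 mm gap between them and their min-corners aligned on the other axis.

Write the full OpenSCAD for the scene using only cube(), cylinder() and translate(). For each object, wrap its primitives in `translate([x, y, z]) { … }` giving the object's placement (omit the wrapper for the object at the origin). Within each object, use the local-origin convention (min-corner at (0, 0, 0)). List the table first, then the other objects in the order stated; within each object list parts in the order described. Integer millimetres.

translate([0, 0, 692]) cube([1730, 615, 25]);
translate([41, 41, 0]) cylinder(h = 692, r = 25);
translate([1689, 41, 0]) cylinder(h = 692, r = 25);
translate([41, 574, 0]) cylinder(h = 692, r = 25);
translate([1689, 574, 0]) cylinder(h = 692, r = 25);
translate([0, 0, 717]) {
  cube([41, 37, 2774]);
  translate([387, 0, 0]) cube([41, 37, 2774]);
  translate([41, 0, 251]) cube([346, 37, 23]);
  translate([41, 0, 576]) cube([346, 37, 23]);
  translate([41, 0, 901]) cube([346, 37, 23]);
  translate([41, 0, 1226]) cube([346, 37, 23]);
  translate([41, 0, 1551]) cube([346, 37, 23]);
  translate([41, 0, 1876]) cube([346, 37, 23]);
  translate([41, 0, 2201]) cube([346, 37, 23]);
  translate([41, 0, 2526]) cube([346, 37, 23]);
}
translate([0, 745, 0]) {
  cube([1050, 225, 188]);
  translate([0, 225, 188]) cube([1050, 225, 188]);
  translate([0, 450, 376]) cube([1050, 225, 188]);
  translate([0, 675, 564]) cube([1050, 225, 188]);
  translate([0, 900, 752]) cube([1050, 225, 188]);
  translate([0, 1125, 940]) cube([1050, 225, 188]);
}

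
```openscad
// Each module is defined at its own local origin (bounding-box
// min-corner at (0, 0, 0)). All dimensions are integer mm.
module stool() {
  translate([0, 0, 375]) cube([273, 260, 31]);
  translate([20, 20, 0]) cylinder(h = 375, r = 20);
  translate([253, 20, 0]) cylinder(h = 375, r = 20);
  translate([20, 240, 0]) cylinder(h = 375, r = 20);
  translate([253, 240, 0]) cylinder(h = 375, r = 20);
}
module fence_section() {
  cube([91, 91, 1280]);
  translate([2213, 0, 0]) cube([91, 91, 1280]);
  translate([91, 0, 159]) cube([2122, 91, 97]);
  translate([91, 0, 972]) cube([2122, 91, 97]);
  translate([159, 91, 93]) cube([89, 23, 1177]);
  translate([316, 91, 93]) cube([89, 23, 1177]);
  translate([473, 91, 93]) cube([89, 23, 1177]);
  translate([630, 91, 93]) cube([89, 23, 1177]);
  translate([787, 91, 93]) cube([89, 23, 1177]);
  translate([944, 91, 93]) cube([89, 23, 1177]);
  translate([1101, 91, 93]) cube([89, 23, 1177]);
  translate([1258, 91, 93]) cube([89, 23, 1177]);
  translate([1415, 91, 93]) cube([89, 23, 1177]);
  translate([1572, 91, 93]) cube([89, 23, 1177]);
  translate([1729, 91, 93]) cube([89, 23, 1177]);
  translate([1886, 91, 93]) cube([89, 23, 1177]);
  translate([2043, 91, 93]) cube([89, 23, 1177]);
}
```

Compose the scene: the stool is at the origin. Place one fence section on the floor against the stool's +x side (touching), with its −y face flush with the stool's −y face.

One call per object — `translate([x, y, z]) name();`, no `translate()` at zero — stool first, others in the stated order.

stool();
translate([273, 0, 0]) fence_section();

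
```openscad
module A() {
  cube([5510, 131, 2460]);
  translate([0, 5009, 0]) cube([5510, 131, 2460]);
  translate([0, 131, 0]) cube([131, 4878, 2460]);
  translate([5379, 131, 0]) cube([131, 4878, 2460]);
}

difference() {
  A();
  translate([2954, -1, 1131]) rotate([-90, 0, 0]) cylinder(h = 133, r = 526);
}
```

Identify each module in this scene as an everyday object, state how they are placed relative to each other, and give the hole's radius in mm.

The subtracted cylinder has r = 526 mm.

A is a house frame. The house frame has a circular hole through its front wall. The hole's radius is 526 mm.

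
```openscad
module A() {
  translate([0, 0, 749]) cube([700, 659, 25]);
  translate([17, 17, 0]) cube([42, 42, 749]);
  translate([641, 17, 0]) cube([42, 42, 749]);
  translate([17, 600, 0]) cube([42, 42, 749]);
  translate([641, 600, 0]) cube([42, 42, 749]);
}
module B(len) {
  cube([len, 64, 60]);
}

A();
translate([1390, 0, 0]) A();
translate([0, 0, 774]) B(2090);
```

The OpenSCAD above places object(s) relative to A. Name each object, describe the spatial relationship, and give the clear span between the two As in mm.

A is a table. B is a beam. A beam spans the tops of two tables. The clear span between the two tables is 690 mm.

Second table starts at x = 1390; first ends at x = 700; clear span = 1390 − 700 = 690 mm.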